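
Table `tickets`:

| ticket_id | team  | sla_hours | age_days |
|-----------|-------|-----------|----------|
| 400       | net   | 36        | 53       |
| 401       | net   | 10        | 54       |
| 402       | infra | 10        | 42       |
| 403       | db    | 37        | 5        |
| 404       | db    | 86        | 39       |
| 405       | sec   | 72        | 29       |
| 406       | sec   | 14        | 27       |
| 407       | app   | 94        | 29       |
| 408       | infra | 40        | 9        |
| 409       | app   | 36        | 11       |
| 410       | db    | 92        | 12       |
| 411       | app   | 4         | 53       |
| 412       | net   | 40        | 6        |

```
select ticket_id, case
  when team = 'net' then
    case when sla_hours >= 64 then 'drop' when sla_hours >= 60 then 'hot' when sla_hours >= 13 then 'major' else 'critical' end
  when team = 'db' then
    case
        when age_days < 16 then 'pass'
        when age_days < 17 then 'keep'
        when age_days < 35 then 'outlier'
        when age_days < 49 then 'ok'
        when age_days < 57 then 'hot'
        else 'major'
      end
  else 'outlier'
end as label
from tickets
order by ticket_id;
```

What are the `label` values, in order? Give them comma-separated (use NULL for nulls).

major, critical, outlier, pass, ok, outlier, outlier, outlier, outlier, outlier, pass, outlier, major

ticket_id=400: team='net' → inner[sla_hours >= 13] → major
ticket_id=401: team='net' → inner[ELSE] → critical
ticket_id=402: team='infra' → outer ELSE → outlier
ticket_id=403: team='db' → inner[age_days < 16] → pass
ticket_id=404: team='db' → inner[age_days < 49] → ok
ticket_id=405: team='sec' → outer ELSE → outlier
ticket_id=406: team='sec' → outer ELSE → outlier
ticket_id=407: team='app' → outer ELSE → outlier
ticket_id=408: team='infra' → outer ELSE → outlier
ticket_id=409: team='app' → outer ELSE → outlier
ticket_id=410: team='db' → inner[age_days < 16] → pass
ticket_id=411: team='app' → outer ELSE → outlier
ticket_id=412: team='net' → inner[sla_hours >= 13] → major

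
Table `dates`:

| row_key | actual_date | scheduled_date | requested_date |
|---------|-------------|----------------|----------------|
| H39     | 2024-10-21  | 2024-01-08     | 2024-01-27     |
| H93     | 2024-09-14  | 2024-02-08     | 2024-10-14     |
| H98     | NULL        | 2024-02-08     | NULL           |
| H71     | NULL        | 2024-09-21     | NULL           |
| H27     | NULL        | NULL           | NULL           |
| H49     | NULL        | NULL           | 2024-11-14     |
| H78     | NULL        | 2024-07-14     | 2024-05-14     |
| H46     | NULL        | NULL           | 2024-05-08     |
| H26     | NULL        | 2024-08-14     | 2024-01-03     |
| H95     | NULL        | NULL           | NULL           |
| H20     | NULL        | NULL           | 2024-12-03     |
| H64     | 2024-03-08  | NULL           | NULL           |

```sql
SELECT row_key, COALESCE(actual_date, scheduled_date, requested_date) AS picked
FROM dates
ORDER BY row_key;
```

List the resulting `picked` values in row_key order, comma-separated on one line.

2024-12-03, 2024-08-14, NULL, 2024-10-21, 2024-05-08, 2024-11-14, 2024-03-08, 2024-09-21, 2024-07-14, 2024-09-14, NULL, 2024-02-08

row_key=H20: actual_date=NULL, scheduled_date=NULL, requested_date=2024-12-03 → 2024-12-03
row_key=H26: actual_date=NULL, scheduled_date=2024-08-14 → 2024-08-14
row_key=H27: actual_date=NULL, scheduled_date=NULL, requested_date=NULL (all NULL) → NULL
row_key=H39: actual_date=2024-10-21 → 2024-10-21
row_key=H46: actual_date=NULL, scheduled_date=NULL, requested_date=2024-05-08 → 2024-05-08
row_key=H49: actual_date=NULL, scheduled_date=NULL, requested_date=2024-11-14 → 2024-11-14
row_key=H64: actual_date=2024-03-08 → 2024-03-08
row_key=H71: actual_date=NULL, scheduled_date=2024-09-21 → 2024-09-21
row_key=H78: actual_date=NULL, scheduled_date=2024-07-14 → 2024-07-14
row_key=H93: actual_date=2024-09-14 → 2024-09-14
row_key=H95: actual_date=NULL, scheduled_date=NULL, requested_date=NULL (all NULL) → NULL
row_key=H98: actual_date=NULL, scheduled_date=2024-02-08 → 2024-02-08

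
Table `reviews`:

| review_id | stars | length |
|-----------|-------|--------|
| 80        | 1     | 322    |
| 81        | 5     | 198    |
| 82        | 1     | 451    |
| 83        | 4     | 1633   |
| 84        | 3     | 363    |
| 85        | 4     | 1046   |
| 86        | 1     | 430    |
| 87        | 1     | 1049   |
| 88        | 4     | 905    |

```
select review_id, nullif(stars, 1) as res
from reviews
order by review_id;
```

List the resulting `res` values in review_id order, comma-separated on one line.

NULL, 5, NULL, 4, 3, 4, NULL, NULL, 4

review_id=80: stars=1 vs 1: equal → NULL
review_id=81: stars=5 vs 1: differ → 5
review_id=82: stars=1 vs 1: equal → NULL
review_id=83: stars=4 vs 1: differ → 4
review_id=84: stars=3 vs 1: differ → 3
review_id=85: stars=4 vs 1: differ → 4
review_id=86: stars=1 vs 1: equal → NULL
review_id=87: stars=1 vs 1: equal → NULL
review_id=88: stars=4 vs 1: differ → 4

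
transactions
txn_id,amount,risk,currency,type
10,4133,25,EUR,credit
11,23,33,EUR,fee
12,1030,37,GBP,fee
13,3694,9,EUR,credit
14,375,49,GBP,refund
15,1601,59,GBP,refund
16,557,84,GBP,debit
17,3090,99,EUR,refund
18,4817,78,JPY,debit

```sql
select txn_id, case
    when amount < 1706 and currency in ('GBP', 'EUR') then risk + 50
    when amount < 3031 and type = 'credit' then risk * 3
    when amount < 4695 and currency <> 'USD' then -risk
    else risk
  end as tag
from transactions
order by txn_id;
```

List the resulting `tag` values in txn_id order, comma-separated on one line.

txn_id=10: amount < 4695 and currency <> 'USD' → -25
txn_id=11: amount < 1706 and currency in ('GBP', 'EUR') → 83
txn_id=12: amount < 1706 and currency in ('GBP', 'EUR') → 87
txn_id=13: amount < 4695 and currency <> 'USD' → -9
txn_id=14: amount < 1706 and currency in ('GBP', 'EUR') → 99
txn_id=15: amount < 1706 and currency in ('GBP', 'EUR') → 109
txn_id=16: amount < 1706 and currency in ('GBP', 'EUR') → 134
txn_id=17: amount < 4695 and currency <> 'USD' → -99
txn_id=18: ELSE → 78

-25, 83, 87, -9, 99, 109, 134, -99, 78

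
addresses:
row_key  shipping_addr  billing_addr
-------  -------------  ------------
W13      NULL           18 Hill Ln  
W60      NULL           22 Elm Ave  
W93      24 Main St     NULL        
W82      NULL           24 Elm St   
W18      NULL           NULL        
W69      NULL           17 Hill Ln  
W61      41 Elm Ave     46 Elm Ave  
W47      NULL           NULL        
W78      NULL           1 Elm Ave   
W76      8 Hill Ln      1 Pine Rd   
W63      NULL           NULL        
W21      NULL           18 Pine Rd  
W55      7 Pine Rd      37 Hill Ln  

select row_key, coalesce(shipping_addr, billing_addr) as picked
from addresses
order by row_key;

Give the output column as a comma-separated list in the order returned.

18 Hill Ln, NULL, 18 Pine Rd, NULL, 7 Pine Rd, 22 Elm Ave, 41 Elm Ave, NULL, 17 Hill Ln, 8 Hill Ln, 1 Elm Ave, 24 Elm St, 24 Main St

row_key=W13: shipping_addr=NULL, billing_addr=18 Hill Ln → 18 Hill Ln
row_key=W18: shipping_addr=NULL, billing_addr=NULL (all NULL) → NULL
row_key=W21: shipping_addr=NULL, billing_addr=18 Pine Rd → 18 Pine Rd
row_key=W47: shipping_addr=NULL, billing_addr=NULL (all NULL) → NULL
row_key=W55: shipping_addr=7 Pine Rd → 7 Pine Rd
row_key=W60: shipping_addr=NULL, billing_addr=22 Elm Ave → 22 Elm Ave
row_key=W61: shipping_addr=41 Elm Ave → 41 Elm Ave
row_key=W63: shipping_addr=NULL, billing_addr=NULL (all NULL) → NULL
row_key=W69: shipping_addr=NULL, billing_addr=17 Hill Ln → 17 Hill Ln
row_key=W76: shipping_addr=8 Hill Ln → 8 Hill Ln
row_key=W78: shipping_addr=NULL, billing_addr=1 Elm Ave → 1 Elm Ave
row_key=W82: shipping_addr=NULL, billing_addr=24 Elm St → 24 Elm St
row_key=W93: shipping_addr=24 Main St → 24 Main St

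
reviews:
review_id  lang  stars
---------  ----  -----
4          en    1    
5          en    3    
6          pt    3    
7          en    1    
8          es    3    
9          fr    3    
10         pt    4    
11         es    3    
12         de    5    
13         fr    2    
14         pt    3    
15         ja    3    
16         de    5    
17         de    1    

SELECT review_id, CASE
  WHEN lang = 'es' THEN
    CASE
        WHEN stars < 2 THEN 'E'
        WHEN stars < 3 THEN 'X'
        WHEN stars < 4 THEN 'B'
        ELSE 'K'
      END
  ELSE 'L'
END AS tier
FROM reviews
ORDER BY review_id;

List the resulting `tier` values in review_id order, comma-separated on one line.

review_id=4: lang='en' → outer ELSE → L
review_id=5: lang='en' → outer ELSE → L
review_id=6: lang='pt' → outer ELSE → L
review_id=7: lang='en' → outer ELSE → L
review_id=8: lang='es' → inner[stars < 4] → B
review_id=9: lang='fr' → outer ELSE → L
review_id=10: lang='pt' → outer ELSE → L
review_id=11: lang='es' → inner[stars < 4] → B
review_id=12: lang='de' → outer ELSE → L
review_id=13: lang='fr' → outer ELSE → L
review_id=14: lang='pt' → outer ELSE → L
review_id=15: lang='ja' → outer ELSE → L
review_id=16: lang='de' → outer ELSE → L
review_id=17: lang='de' → outer ELSE → L

L, L, L, L, B, L, L, B, L, L, L, L, L, L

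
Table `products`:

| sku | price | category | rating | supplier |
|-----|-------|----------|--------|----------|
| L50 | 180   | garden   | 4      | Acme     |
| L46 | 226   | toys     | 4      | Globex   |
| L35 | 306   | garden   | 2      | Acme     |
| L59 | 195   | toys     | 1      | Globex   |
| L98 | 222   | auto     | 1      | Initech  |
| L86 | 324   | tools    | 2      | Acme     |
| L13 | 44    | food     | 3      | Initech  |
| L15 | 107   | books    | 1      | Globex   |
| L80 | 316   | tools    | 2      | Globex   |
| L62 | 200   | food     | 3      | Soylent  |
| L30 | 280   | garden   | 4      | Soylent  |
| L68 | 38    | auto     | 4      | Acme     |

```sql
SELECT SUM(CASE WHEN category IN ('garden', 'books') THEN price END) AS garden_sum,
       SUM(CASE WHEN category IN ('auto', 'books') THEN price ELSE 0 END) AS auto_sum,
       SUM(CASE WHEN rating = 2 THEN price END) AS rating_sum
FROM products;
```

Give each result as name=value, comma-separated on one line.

garden_sum=873, auto_sum=367, rating_sum=946

[garden_sum: category IN ('garden', 'books')]
sku=L50: ✓ → 180
sku=L46: ✗
sku=L35: ✓ → 306
sku=L59: ✗
sku=L98: ✗
sku=L86: ✗
sku=L13: ✗
sku=L15: ✓ → 107
sku=L80: ✗
sku=L62: ✗
sku=L30: ✓ → 280
sku=L68: ✗
garden_sum = 180 + 306 + 107 + 280 = 873
—
[auto_sum: category IN ('auto', 'books')]
sku=L50: ✗
sku=L46: ✗
sku=L35: ✗
sku=L59: ✗
sku=L98: ✓ → 222
sku=L86: ✗
sku=L13: ✗
sku=L15: ✓ → 107
sku=L80: ✗
sku=L62: ✗
sku=L30: ✗
sku=L68: ✓ → 38
auto_sum = 222 + 107 + 38 = 367
—
[rating_sum: rating = 2]
sku=L50: ✗
sku=L46: ✗
sku=L35: ✓ → 306
sku=L59: ✗
sku=L98: ✗
sku=L86: ✓ → 324
sku=L13: ✗
sku=L15: ✗
sku=L80: ✓ → 316
sku=L62: ✗
sku=L30: ✗
sku=L68: ✗
rating_sum = 306 + 324 + 316 = 946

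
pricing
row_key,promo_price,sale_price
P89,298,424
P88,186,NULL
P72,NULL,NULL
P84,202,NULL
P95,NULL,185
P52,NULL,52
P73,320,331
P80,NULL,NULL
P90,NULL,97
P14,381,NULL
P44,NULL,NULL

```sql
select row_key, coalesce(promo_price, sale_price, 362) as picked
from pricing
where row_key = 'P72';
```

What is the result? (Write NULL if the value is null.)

362

row_key = P72: promo_price=NULL, sale_price=NULL.
promo_price=NULL, sale_price=NULL, → literal 362 → 362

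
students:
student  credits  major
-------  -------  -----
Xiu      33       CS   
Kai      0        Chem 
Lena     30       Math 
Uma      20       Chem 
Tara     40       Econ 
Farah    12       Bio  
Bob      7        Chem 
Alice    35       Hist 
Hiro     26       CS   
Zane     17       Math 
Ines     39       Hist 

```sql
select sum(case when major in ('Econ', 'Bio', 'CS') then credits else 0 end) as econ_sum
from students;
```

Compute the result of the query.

111

student=Xiu: ✓ → 33
student=Kai: ✗
student=Lena: ✗
student=Uma: ✗
student=Tara: ✓ → 40
student=Farah: ✓ → 12
student=Bob: ✗
student=Alice: ✗
student=Hiro: ✓ → 26
student=Zane: ✗
student=Ines: ✗
econ_sum = 33 + 40 + 12 + 26 = 111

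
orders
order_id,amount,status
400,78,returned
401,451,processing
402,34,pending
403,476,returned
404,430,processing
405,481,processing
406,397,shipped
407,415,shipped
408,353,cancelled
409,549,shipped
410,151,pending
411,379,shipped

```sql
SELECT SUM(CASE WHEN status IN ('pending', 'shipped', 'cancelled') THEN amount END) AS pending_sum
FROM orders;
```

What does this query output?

2278

order_id=400: ✗
order_id=401: ✗
order_id=402: ✓ → 34
order_id=403: ✗
order_id=404: ✗
order_id=405: ✗
order_id=406: ✓ → 397
order_id=407: ✓ → 415
order_id=408: ✓ → 353
order_id=409: ✓ → 549
order_id=410: ✓ → 151
order_id=411: ✓ → 379
pending_sum = 34 + 397 + 415 + 353 + 549 + 151 + 379 = 2278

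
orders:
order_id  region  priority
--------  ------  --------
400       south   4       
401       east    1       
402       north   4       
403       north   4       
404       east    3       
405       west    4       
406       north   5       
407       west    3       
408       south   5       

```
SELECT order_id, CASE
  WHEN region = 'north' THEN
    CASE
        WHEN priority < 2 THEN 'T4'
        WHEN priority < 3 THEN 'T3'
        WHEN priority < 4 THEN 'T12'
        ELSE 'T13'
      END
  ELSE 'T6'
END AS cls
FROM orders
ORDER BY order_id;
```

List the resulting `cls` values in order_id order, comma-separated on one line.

order_id=400: region='south' → outer ELSE → T6
order_id=401: region='east' → outer ELSE → T6
order_id=402: region='north' → inner[ELSE] → T13
order_id=403: region='north' → inner[ELSE] → T13
order_id=404: region='east' → outer ELSE → T6
order_id=405: region='west' → outer ELSE → T6
order_id=406: region='north' → inner[ELSE] → T13
order_id=407: region='west' → outer ELSE → T6
order_id=408: region='south' → outer ELSE → T6

T6, T6, T13, T13, T6, T6, T13, T6, T6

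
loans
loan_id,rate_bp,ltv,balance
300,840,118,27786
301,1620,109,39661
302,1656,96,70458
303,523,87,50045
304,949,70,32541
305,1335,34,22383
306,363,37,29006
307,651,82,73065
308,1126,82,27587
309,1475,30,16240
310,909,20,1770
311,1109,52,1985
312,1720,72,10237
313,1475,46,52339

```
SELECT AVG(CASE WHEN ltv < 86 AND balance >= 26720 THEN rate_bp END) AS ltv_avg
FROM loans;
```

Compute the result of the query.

912.8

loan_id=300: ✗
loan_id=301: ✗
loan_id=302: ✗
loan_id=303: ✗
loan_id=304: ✓ → 949
loan_id=305: ✗
loan_id=306: ✓ → 363
loan_id=307: ✓ → 651
loan_id=308: ✓ → 1126
loan_id=309: ✗
loan_id=310: ✗
loan_id=311: ✗
loan_id=312: ✗
loan_id=313: ✓ → 1475
ltv_avg = (949 + 363 + 651 + 1126 + 1475) / 5 = 912.8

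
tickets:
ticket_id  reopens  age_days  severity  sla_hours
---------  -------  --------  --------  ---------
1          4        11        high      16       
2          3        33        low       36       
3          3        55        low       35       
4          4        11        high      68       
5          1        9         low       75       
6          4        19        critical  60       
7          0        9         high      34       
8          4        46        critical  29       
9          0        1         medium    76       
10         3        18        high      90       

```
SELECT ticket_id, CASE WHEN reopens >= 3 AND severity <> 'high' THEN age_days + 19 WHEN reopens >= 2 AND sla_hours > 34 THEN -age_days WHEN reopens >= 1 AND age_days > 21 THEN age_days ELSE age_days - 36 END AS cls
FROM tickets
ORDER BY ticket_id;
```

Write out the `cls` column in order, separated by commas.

-25, 52, 74, -11, -27, 38, -27, 65, -35, -18

ticket_id=1: ELSE → -25
ticket_id=2: reopens >= 3 AND severity <> 'high' → 52
ticket_id=3: reopens >= 3 AND severity <> 'high' → 74
ticket_id=4: reopens >= 2 AND sla_hours > 34 → -11
ticket_id=5: ELSE → -27
ticket_id=6: reopens >= 3 AND severity <> 'high' → 38
ticket_id=7: ELSE → -27
ticket_id=8: reopens >= 3 AND severity <> 'high' → 65
ticket_id=9: ELSE → -35
ticket_id=10: reopens >= 2 AND sla_hours > 34 → -18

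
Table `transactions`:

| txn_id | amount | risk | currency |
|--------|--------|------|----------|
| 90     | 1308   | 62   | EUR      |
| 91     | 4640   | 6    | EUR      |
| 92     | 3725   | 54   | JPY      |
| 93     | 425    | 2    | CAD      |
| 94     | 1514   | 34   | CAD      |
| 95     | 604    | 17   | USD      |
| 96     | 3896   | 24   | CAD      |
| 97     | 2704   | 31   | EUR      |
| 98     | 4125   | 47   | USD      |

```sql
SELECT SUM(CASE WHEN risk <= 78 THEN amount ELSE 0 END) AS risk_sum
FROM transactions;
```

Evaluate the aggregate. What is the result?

22941

txn_id=90: ✓ → 1308
txn_id=91: ✓ → 4640
txn_id=92: ✓ → 3725
txn_id=93: ✓ → 425
txn_id=94: ✓ → 1514
txn_id=95: ✓ → 604
txn_id=96: ✓ → 3896
txn_id=97: ✓ → 2704
txn_id=98: ✓ → 4125
risk_sum = 1308 + 4640 + 3725 + 425 + 1514 + 604 + 3896 + 2704 + 4125 = 22941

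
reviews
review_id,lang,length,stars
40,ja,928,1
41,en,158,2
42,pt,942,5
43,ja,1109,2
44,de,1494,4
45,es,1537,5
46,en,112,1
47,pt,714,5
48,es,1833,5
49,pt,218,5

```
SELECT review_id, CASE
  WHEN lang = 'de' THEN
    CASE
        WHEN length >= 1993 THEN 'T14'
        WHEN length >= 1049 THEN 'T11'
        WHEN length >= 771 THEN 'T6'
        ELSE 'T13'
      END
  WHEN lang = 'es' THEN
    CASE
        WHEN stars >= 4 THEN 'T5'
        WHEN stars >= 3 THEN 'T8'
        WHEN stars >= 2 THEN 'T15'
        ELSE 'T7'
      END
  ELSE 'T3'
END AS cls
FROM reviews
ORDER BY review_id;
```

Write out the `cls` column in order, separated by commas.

review_id=40: lang='ja' → outer ELSE → T3
review_id=41: lang='en' → outer ELSE → T3
review_id=42: lang='pt' → outer ELSE → T3
review_id=43: lang='ja' → outer ELSE → T3
review_id=44: lang='de' → inner[length >= 1049] → T11
review_id=45: lang='es' → inner[stars >= 4] → T5
review_id=46: lang='en' → outer ELSE → T3
review_id=47: lang='pt' → outer ELSE → T3
review_id=48: lang='es' → inner[stars >= 4] → T5
review_id=49: lang='pt' → outer ELSE → T3

T3, T3, T3, T3, T11, T5, T3, T3, T5, T3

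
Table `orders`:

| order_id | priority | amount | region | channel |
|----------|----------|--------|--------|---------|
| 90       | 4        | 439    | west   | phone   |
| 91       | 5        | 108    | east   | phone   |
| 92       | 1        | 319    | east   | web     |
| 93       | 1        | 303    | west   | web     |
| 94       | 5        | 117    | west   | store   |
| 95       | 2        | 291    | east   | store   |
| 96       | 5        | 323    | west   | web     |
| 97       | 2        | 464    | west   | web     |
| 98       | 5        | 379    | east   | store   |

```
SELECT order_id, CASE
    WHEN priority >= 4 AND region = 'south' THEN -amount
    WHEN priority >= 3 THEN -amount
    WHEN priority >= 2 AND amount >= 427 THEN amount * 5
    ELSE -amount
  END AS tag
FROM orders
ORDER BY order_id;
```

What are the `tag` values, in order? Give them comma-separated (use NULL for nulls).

order_id=90: priority >= 3 → -439
order_id=91: priority >= 3 → -108
order_id=92: ELSE → -319
order_id=93: ELSE → -303
order_id=94: priority >= 3 → -117
order_id=95: ELSE → -291
order_id=96: priority >= 3 → -323
order_id=97: priority >= 2 AND amount >= 427 → 2320
order_id=98: priority >= 3 → -379

-439, -108, -319, -303, -117, -291, -323, 2320, -379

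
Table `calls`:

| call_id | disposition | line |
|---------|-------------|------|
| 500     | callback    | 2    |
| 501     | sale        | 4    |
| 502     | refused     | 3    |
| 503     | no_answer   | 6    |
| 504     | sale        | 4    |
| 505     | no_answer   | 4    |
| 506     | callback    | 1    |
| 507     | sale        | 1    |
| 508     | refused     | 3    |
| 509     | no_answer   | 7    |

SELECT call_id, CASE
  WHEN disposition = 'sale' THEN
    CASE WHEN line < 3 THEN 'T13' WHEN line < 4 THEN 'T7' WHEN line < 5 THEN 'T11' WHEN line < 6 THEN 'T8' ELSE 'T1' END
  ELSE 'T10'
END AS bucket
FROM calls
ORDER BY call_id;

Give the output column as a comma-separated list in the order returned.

call_id=500: disposition='callback' → outer ELSE → T10
call_id=501: disposition='sale' → inner[line < 5] → T11
call_id=502: disposition='refused' → outer ELSE → T10
call_id=503: disposition='no_answer' → outer ELSE → T10
call_id=504: disposition='sale' → inner[line < 5] → T11
call_id=505: disposition='no_answer' → outer ELSE → T10
call_id=506: disposition='callback' → outer ELSE → T10
call_id=507: disposition='sale' → inner[line < 3] → T13
call_id=508: disposition='refused' → outer ELSE → T10
call_id=509: disposition='no_answer' → outer ELSE → T10

T10, T11, T10, T10, T11, T10, T10, T13, T10, T10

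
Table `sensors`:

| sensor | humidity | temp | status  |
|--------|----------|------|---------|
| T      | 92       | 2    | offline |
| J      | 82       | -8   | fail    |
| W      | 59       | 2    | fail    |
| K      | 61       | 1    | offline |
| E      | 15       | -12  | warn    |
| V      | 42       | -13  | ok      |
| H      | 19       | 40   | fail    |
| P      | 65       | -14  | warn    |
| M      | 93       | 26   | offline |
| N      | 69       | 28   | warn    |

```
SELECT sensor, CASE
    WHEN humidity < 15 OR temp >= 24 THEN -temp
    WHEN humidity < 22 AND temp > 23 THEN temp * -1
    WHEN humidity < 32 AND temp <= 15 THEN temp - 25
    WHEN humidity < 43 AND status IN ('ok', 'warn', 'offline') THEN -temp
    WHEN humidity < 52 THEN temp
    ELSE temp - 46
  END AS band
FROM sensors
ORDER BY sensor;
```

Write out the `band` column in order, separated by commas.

-37, -40, -54, -45, -26, -28, -60, -44, 13, -44

sensor=E: humidity < 32 AND temp <= 15 → -37
sensor=H: humidity < 15 OR temp >= 24 → -40
sensor=J: ELSE → -54
sensor=K: ELSE → -45
sensor=M: humidity < 15 OR temp >= 24 → -26
sensor=N: humidity < 15 OR temp >= 24 → -28
sensor=P: ELSE → -60
sensor=T: ELSE → -44
sensor=V: humidity < 43 AND status IN ('ok', 'warn', 'offline') → 13
sensor=W: ELSE → -44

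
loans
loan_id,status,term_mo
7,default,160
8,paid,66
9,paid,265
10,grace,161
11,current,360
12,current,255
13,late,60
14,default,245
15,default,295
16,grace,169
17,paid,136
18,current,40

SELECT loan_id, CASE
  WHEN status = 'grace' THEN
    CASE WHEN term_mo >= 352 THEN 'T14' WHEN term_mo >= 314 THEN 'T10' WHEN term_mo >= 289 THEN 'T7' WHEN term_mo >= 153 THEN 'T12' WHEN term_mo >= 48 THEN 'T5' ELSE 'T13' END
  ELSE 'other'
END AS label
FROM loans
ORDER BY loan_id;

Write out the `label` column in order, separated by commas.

loan_id=7: status='default' → outer ELSE → other
loan_id=8: status='paid' → outer ELSE → other
loan_id=9: status='paid' → outer ELSE → other
loan_id=10: status='grace' → inner[term_mo >= 153] → T12
loan_id=11: status='current' → outer ELSE → other
loan_id=12: status='current' → outer ELSE → other
loan_id=13: status='late' → outer ELSE → other
loan_id=14: status='default' → outer ELSE → other
loan_id=15: status='default' → outer ELSE → other
loan_id=16: status='grace' → inner[term_mo >= 153] → T12
loan_id=17: status='paid' → outer ELSE → other
loan_id=18: status='current' → outer ELSE → other

other, other, other, T12, other, other, other, other, other, T12, other, other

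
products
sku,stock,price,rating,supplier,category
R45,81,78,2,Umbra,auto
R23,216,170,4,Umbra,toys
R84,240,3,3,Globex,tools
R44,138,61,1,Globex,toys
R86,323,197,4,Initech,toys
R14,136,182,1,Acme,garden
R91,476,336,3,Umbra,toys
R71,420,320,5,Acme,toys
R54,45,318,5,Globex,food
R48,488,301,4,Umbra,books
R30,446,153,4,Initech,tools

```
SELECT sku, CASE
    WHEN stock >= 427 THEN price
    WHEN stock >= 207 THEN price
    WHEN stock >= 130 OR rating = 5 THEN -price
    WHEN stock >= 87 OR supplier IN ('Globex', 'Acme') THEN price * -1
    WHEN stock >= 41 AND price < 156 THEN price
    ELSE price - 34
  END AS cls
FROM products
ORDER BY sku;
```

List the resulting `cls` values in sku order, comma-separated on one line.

-182, 170, 153, -61, 78, 301, -318, 320, 3, 197, 336

sku=R14: stock >= 130 OR rating = 5 → -182
sku=R23: stock >= 207 → 170
sku=R30: stock >= 427 → 153
sku=R44: stock >= 130 OR rating = 5 → -61
sku=R45: stock >= 41 AND price < 156 → 78
sku=R48: stock >= 427 → 301
sku=R54: stock >= 130 OR rating = 5 → -318
sku=R71: stock >= 207 → 320
sku=R84: stock >= 207 → 3
sku=R86: stock >= 207 → 197
sku=R91: stock >= 427 → 336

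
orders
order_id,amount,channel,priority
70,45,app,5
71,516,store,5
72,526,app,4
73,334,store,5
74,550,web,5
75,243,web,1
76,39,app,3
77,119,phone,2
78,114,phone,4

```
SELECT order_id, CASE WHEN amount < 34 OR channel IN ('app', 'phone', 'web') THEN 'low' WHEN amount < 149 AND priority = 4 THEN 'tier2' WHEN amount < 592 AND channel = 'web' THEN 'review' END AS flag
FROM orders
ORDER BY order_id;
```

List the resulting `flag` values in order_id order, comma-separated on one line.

order_id=70: amount < 34 OR channel IN ('app', 'phone', 'web') → low
order_id=71: (no match → NULL) → NULL
order_id=72: amount < 34 OR channel IN ('app', 'phone', 'web') → low
order_id=73: (no match → NULL) → NULL
order_id=74: amount < 34 OR channel IN ('app', 'phone', 'web') → low
order_id=75: amount < 34 OR channel IN ('app', 'phone', 'web') → low
order_id=76: amount < 34 OR channel IN ('app', 'phone', 'web') → low
order_id=77: amount < 34 OR channel IN ('app', 'phone', 'web') → low
order_id=78: amount < 34 OR channel IN ('app', 'phone', 'web') → low

low, NULL, low, NULL, low, low, low, low, low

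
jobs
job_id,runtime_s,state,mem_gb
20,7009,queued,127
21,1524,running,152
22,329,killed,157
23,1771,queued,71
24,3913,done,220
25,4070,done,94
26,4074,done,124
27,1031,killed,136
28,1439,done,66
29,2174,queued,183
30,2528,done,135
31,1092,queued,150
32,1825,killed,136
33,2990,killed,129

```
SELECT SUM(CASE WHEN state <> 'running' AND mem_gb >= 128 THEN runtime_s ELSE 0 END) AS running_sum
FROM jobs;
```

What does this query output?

job_id=20: ✗
job_id=21: ✗
job_id=22: ✓ → 329
job_id=23: ✗
job_id=24: ✓ → 3913
job_id=25: ✗
job_id=26: ✗
job_id=27: ✓ → 1031
job_id=28: ✗
job_id=29: ✓ → 2174
job_id=30: ✓ → 2528
job_id=31: ✓ → 1092
job_id=32: ✓ → 1825
job_id=33: ✓ → 2990
running_sum = 329 + 3913 + 1031 + 2174 + 2528 + 1092 + 1825 + 2990 = 15882

15882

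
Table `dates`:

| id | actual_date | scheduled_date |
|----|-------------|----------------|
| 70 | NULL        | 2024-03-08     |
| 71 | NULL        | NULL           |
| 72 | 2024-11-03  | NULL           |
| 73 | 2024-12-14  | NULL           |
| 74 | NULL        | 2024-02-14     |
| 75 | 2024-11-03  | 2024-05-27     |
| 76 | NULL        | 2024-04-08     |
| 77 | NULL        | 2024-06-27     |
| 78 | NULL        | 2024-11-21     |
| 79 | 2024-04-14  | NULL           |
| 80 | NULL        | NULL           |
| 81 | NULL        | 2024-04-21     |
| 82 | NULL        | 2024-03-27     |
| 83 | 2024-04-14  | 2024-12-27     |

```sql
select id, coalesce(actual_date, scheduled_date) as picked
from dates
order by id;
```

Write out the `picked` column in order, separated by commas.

id=70: actual_date=NULL, scheduled_date=2024-03-08 → 2024-03-08
id=71: actual_date=NULL, scheduled_date=NULL (all NULL) → NULL
id=72: actual_date=2024-11-03 → 2024-11-03
id=73: actual_date=2024-12-14 → 2024-12-14
id=74: actual_date=NULL, scheduled_date=2024-02-14 → 2024-02-14
id=75: actual_date=2024-11-03 → 2024-11-03
id=76: actual_date=NULL, scheduled_date=2024-04-08 → 2024-04-08
id=77: actual_date=NULL, scheduled_date=2024-06-27 → 2024-06-27
id=78: actual_date=NULL, scheduled_date=2024-11-21 → 2024-11-21
id=79: actual_date=2024-04-14 → 2024-04-14
id=80: actual_date=NULL, scheduled_date=NULL (all NULL) → NULL
id=81: actual_date=NULL, scheduled_date=2024-04-21 → 2024-04-21
id=82: actual_date=NULL, scheduled_date=2024-03-27 → 2024-03-27
id=83: actual_date=2024-04-14 → 2024-04-14

2024-03-08, NULL, 2024-11-03, 2024-12-14, 2024-02-14, 2024-11-03, 2024-04-08, 2024-06-27, 2024-11-21, 2024-04-14, NULL, 2024-04-21, 2024-03-27, 2024-04-14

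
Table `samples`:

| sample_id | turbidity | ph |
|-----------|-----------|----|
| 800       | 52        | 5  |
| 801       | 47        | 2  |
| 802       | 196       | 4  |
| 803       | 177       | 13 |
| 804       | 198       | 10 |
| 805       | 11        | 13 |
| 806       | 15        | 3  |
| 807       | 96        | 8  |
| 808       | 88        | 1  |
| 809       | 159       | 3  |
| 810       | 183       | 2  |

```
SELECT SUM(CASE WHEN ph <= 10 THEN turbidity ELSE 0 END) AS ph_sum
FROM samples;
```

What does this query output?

1034

sample_id=800: ✓ → 52
sample_id=801: ✓ → 47
sample_id=802: ✓ → 196
sample_id=803: ✗
sample_id=804: ✓ → 198
sample_id=805: ✗
sample_id=806: ✓ → 15
sample_id=807: ✓ → 96
sample_id=808: ✓ → 88
sample_id=809: ✓ → 159
sample_id=810: ✓ → 183
ph_sum = 52 + 47 + 196 + 198 + 15 + 96 + 88 + 159 + 183 = 1034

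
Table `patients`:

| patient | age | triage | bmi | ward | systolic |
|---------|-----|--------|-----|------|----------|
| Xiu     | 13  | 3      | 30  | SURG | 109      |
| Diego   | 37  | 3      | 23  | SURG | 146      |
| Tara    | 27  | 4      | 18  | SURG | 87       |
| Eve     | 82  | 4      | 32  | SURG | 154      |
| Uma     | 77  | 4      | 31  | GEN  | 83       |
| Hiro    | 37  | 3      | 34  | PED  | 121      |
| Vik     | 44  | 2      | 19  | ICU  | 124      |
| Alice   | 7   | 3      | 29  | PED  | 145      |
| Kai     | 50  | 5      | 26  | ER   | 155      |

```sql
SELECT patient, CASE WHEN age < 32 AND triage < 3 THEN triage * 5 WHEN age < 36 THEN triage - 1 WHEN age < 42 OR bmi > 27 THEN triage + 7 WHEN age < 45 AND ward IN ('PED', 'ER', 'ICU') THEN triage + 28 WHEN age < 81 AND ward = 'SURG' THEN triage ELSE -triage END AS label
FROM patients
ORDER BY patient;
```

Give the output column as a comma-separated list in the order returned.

2, 10, 11, 10, -5, 3, 11, 30, 2

patient=Alice: age < 36 → 2
patient=Diego: age < 42 OR bmi > 27 → 10
patient=Eve: age < 42 OR bmi > 27 → 11
patient=Hiro: age < 42 OR bmi > 27 → 10
patient=Kai: ELSE → -5
patient=Tara: age < 36 → 3
patient=Uma: age < 42 OR bmi > 27 → 11
patient=Vik: age < 45 AND ward IN ('PED', 'ER', 'ICU') → 30
patient=Xiu: age < 36 → 2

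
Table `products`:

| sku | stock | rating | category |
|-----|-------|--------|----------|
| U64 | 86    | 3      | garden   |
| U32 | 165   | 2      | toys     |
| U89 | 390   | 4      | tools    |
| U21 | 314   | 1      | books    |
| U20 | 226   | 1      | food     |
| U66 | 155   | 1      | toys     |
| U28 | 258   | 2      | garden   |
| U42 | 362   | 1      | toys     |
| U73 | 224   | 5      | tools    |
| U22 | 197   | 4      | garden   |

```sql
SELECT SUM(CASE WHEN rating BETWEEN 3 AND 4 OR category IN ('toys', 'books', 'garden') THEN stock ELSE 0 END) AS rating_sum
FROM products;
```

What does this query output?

sku=U64: ✓ → 86
sku=U32: ✓ → 165
sku=U89: ✓ → 390
sku=U21: ✓ → 314
sku=U20: ✗
sku=U66: ✓ → 155
sku=U28: ✓ → 258
sku=U42: ✓ → 362
sku=U73: ✗
sku=U22: ✓ → 197
rating_sum = 86 + 165 + 390 + 314 + 155 + 258 + 362 + 197 = 1927

1927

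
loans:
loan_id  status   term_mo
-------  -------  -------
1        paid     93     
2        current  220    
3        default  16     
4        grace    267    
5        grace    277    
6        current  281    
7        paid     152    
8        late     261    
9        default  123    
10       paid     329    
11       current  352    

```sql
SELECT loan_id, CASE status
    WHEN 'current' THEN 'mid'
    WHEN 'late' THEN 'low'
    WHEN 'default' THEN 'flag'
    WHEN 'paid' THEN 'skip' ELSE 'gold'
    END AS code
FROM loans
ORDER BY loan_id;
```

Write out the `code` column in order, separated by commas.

skip, mid, flag, gold, gold, mid, skip, low, flag, skip, mid

loan_id=1: status='paid' → skip
loan_id=2: status='current' → mid
loan_id=3: status='default' → flag
loan_id=4: ELSE → gold
loan_id=5: ELSE → gold
loan_id=6: status='current' → mid
loan_id=7: status='paid' → skip
loan_id=8: status='late' → low
loan_id=9: status='default' → flag
loan_id=10: status='paid' → skip
loan_id=11: status='current' → mid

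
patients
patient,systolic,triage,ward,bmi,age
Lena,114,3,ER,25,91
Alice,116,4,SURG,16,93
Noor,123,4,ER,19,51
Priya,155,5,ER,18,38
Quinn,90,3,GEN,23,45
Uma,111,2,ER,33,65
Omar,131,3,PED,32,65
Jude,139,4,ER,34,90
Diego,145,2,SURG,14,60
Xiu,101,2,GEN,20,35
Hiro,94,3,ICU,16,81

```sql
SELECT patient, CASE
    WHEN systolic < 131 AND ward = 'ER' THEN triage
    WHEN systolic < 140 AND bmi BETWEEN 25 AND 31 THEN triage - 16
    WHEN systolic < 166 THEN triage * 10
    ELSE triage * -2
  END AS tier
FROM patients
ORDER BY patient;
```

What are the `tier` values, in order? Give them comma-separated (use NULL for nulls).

patient=Alice: systolic < 166 → 40
patient=Diego: systolic < 166 → 20
patient=Hiro: systolic < 166 → 30
patient=Jude: systolic < 166 → 40
patient=Lena: systolic < 131 AND ward = 'ER' → 3
patient=Noor: systolic < 131 AND ward = 'ER' → 4
patient=Omar: systolic < 166 → 30
patient=Priya: systolic < 166 → 50
patient=Quinn: systolic < 166 → 30
patient=Uma: systolic < 131 AND ward = 'ER' → 2
patient=Xiu: systolic < 166 → 20

40, 20, 30, 40, 3, 4, 30, 50, 30, 2, 20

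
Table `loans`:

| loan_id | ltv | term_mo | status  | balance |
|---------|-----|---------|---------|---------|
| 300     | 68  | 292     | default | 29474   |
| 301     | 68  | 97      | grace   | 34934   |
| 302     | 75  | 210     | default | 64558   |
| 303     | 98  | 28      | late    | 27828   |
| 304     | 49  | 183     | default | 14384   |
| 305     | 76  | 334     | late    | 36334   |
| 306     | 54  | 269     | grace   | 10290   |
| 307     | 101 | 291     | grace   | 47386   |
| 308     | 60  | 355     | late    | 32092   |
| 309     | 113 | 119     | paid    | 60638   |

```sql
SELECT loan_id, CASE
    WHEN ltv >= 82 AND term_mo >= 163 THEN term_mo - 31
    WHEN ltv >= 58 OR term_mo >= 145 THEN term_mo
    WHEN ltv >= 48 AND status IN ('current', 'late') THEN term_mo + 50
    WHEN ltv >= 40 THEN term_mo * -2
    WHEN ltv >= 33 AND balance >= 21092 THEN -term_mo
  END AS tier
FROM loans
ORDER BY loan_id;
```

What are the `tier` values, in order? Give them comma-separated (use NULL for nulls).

292, 97, 210, 28, 183, 334, 269, 260, 355, 119

loan_id=300: ltv >= 58 OR term_mo >= 145 → 292
loan_id=301: ltv >= 58 OR term_mo >= 145 → 97
loan_id=302: ltv >= 58 OR term_mo >= 145 → 210
loan_id=303: ltv >= 58 OR term_mo >= 145 → 28
loan_id=304: ltv >= 58 OR term_mo >= 145 → 183
loan_id=305: ltv >= 58 OR term_mo >= 145 → 334
loan_id=306: ltv >= 58 OR term_mo >= 145 → 269
loan_id=307: ltv >= 82 AND term_mo >= 163 → 260
loan_id=308: ltv >= 58 OR term_mo >= 145 → 355
loan_id=309: ltv >= 58 OR term_mo >= 145 → 119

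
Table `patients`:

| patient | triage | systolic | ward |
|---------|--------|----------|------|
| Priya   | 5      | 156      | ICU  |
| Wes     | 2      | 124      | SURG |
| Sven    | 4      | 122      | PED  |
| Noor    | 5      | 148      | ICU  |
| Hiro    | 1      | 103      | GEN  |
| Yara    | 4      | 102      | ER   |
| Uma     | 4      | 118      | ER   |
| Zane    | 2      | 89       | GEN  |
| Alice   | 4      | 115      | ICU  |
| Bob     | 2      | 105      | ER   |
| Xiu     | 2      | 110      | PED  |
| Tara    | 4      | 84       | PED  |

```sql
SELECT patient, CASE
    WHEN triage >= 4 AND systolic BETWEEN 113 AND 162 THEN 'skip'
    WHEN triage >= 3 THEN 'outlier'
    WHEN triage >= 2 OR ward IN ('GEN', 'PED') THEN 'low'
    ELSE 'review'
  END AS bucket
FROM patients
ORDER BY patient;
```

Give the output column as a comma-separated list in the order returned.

skip, low, low, skip, skip, skip, outlier, skip, low, low, outlier, low

patient=Alice: triage >= 4 AND systolic BETWEEN 113 AND 162 → skip
patient=Bob: triage >= 2 OR ward IN ('GEN', 'PED') → low
patient=Hiro: triage >= 2 OR ward IN ('GEN', 'PED') → low
patient=Noor: triage >= 4 AND systolic BETWEEN 113 AND 162 → skip
patient=Priya: triage >= 4 AND systolic BETWEEN 113 AND 162 → skip
patient=Sven: triage >= 4 AND systolic BETWEEN 113 AND 162 → skip
patient=Tara: triage >= 3 → outlier
patient=Uma: triage >= 4 AND systolic BETWEEN 113 AND 162 → skip
patient=Wes: triage >= 2 OR ward IN ('GEN', 'PED') → low
patient=Xiu: triage >= 2 OR ward IN ('GEN', 'PED') → low
patient=Yara: triage >= 3 → outlier
patient=Zane: triage >= 2 OR ward IN ('GEN', 'PED') → low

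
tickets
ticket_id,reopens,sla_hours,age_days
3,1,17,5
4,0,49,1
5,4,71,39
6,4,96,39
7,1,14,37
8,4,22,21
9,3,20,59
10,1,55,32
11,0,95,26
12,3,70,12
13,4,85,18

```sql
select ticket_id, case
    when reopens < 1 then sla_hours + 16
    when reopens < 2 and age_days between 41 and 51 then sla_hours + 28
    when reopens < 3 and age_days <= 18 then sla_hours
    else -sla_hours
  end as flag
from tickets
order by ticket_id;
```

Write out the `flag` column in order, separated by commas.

17, 65, -71, -96, -14, -22, -20, -55, 111, -70, -85

ticket_id=3: reopens < 3 and age_days <= 18 → 17
ticket_id=4: reopens < 1 → 65
ticket_id=5: ELSE → -71
ticket_id=6: ELSE → -96
ticket_id=7: ELSE → -14
ticket_id=8: ELSE → -22
ticket_id=9: ELSE → -20
ticket_id=10: ELSE → -55
ticket_id=11: reopens < 1 → 111
ticket_id=12: ELSE → -70
ticket_id=13: ELSE → -85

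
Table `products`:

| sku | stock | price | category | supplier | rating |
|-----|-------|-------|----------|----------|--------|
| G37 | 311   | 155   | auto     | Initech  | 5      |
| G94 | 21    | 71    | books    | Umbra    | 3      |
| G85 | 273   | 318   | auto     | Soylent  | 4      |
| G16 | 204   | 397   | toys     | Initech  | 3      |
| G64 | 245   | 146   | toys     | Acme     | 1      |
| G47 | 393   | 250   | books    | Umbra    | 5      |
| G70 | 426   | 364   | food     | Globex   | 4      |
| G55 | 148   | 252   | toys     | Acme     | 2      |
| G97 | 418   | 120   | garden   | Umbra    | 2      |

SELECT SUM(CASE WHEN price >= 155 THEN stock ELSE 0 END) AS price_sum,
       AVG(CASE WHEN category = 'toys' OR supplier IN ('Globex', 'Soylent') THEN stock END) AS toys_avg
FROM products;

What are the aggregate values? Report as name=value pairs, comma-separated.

[price_sum: price >= 155]
sku=G37: ✓ → 311
sku=G94: ✗
sku=G85: ✓ → 273
sku=G16: ✓ → 204
sku=G64: ✗
sku=G47: ✓ → 393
sku=G70: ✓ → 426
sku=G55: ✓ → 148
sku=G97: ✗
price_sum = 311 + 273 + 204 + 393 + 426 + 148 = 1755
—
[toys_avg: category = 'toys' OR supplier IN ('Globex', 'Soylent')]
sku=G37: ✗
sku=G94: ✗
sku=G85: ✓ → 273
sku=G16: ✓ → 204
sku=G64: ✓ → 245
sku=G47: ✗
sku=G70: ✓ → 426
sku=G55: ✓ → 148
sku=G97: ✗
toys_avg = (273 + 204 + 245 + 426 + 148) / 5 = 259.2

price_sum=1755, toys_avg=259.2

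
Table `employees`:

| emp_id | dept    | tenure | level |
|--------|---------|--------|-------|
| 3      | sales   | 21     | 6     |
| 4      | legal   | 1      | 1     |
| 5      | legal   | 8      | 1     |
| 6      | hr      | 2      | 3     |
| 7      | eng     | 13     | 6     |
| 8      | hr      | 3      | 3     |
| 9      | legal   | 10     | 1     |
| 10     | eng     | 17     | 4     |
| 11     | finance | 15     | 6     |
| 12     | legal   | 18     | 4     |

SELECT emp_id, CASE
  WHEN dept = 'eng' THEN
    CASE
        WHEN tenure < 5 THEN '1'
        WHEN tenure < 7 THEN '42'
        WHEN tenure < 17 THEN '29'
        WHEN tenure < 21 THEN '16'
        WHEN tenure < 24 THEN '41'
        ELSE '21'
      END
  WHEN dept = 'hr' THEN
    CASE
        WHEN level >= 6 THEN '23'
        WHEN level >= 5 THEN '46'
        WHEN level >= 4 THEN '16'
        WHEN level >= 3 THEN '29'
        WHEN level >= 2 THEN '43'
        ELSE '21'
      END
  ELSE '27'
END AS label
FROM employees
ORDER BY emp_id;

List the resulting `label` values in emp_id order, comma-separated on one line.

27, 27, 27, 29, 29, 29, 27, 16, 27, 27

emp_id=3: dept='sales' → outer ELSE → 27
emp_id=4: dept='legal' → outer ELSE → 27
emp_id=5: dept='legal' → outer ELSE → 27
emp_id=6: dept='hr' → inner[level >= 3] → 29
emp_id=7: dept='eng' → inner[tenure < 17] → 29
emp_id=8: dept='hr' → inner[level >= 3] → 29
emp_id=9: dept='legal' → outer ELSE → 27
emp_id=10: dept='eng' → inner[tenure < 21] → 16
emp_id=11: dept='finance' → outer ELSE → 27
emp_id=12: dept='legal' → outer ELSE → 27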